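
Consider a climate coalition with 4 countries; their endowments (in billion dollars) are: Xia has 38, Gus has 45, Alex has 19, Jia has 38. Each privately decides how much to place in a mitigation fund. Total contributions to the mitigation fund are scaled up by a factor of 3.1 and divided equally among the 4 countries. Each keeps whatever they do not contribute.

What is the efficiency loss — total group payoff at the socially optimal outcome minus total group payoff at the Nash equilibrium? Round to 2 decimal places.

The private return per contributed unit is 3.1/4 = 0.7750 < 1 for every player regardless of endowment, so the Nash equilibrium is zero contribution and the group total is Σ E_j = 38 + 45 + 19 + 38 = 140.
Each contributed unit returns 3.100 to the group, so the social optimum is full contribution by everyone: group total = 3.100 × 140 = 434.00.
Efficiency loss = (3.100 − 1) × 140 = 294.00.

294.00 billion dollars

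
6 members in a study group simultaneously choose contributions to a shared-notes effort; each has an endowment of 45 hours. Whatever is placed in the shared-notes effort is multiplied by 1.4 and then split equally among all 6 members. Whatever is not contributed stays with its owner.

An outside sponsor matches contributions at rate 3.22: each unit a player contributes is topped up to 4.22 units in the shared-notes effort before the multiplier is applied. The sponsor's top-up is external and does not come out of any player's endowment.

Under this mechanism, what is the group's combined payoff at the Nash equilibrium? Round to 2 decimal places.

270.00 hours

With the mechanism, a contributed unit returns 1.4 × 4.22 / 6 = 0.9847 per unit of net cost — still below 1 — so contributing 0 remains dominant for every player.
At the Nash equilibrium no one contributes; group total payoff = 6 × 45 = 270.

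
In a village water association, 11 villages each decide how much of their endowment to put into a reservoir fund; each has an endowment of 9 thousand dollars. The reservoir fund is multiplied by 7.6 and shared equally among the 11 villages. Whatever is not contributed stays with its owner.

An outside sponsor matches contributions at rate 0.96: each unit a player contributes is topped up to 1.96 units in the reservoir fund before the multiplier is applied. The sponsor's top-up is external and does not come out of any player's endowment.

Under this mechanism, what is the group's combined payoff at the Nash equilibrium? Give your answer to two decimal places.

1474.70 thousand dollars

With the mechanism, a contributed unit returns 7.6 × 1.96 / 11 = 1.3542 per unit of net cost to the contributor — now above 1 — so contributing fully is weakly dominant for every player.
At the Nash equilibrium everyone contributes 9. Group total payoff = 7.6 × 1.96 × 99 = 1474.70.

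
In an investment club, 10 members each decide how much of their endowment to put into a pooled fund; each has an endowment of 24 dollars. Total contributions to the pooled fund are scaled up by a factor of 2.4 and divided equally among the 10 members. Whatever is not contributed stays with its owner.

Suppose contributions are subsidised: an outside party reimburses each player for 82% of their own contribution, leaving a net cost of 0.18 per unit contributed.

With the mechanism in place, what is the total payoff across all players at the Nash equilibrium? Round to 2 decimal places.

The effective private return per unit is now (2.4/10) / 0.18 = 1.3333 > 1, so every player's dominant strategy flips to full contribution.
At the Nash equilibrium everyone contributes 24. Group total payoff = 10 × (24 × 0.82 + 2.4 × 24) = 772.80.

772.80 dollars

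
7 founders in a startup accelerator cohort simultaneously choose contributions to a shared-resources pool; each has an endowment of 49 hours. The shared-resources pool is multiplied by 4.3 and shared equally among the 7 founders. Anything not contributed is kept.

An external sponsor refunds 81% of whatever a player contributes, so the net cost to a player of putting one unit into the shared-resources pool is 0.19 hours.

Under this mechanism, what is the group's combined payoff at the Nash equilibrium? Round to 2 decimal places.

The effective private return per unit is now (4.3/7) / 0.19 = 3.2331 > 1, so every player's dominant strategy flips to full contribution.
At the Nash equilibrium everyone contributes 49. Group total payoff = 7 × (49 × 0.81 + 4.3 × 49) = 1752.73.

1752.73 hours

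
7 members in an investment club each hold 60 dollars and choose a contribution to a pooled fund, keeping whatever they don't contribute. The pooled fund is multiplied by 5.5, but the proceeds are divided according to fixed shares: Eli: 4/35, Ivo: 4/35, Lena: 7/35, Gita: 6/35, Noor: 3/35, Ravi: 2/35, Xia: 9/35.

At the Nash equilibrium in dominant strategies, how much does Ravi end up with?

97.71 dollars

A player with share s gets back 5.5·s per unit contributed, so full contribution is dominant for anyone with s > 1/5.5 = 0.1818 and zero contribution is dominant for anyone below.
Lena and Xia clear that bar, contributing 60 each; the remaining 5 contribute 0. Total contributed: 120.
Ravi keeps 60 and receives 5.5 × 120 × 2/35 = 37.71 from the pooled fund, for a payoff of 97.71.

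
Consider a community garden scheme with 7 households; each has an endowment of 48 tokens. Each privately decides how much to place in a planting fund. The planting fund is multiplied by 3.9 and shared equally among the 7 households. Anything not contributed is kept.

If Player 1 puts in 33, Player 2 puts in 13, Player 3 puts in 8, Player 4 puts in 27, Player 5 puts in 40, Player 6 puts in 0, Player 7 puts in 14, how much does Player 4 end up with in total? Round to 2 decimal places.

96.21 tokens

Total contributed: 33 + 13 + 8 + 27 + 40 + 0 + 14 = 135.
Each receives 3.9 × 135 / 7 = 75.21 from the planting fund.
Player 4 keeps 48 − 27 = 21, so Player 4's payoff is 21 + 75.21 = 96.21.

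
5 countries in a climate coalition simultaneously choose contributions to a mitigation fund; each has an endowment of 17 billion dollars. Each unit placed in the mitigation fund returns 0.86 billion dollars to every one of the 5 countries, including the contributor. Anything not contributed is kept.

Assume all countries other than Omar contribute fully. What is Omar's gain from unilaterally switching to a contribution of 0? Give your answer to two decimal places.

2.38 billion dollars

Switching from a contribution of 17 to 0 lets Omar keep an extra 17 billion dollars, but lowers the mitigation fund by 17, which costs Omar their own share of that drop: 0.86 × 17 = 14.62.
Net gain = 17 − 14.62 = 2.38. The private return per contributed unit (0.86) is below 1, so free-riding is indeed the best response regardless of what the others do.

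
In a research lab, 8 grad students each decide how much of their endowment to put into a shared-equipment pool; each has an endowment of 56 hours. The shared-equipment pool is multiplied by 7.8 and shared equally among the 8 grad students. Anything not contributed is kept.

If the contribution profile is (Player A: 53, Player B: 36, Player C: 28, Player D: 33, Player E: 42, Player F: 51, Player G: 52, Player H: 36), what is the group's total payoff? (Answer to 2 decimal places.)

Total contributed: 53 + 36 + 28 + 33 + 42 + 51 + 52 + 36 = 331; total kept: 8 × 56 − 331 = 117.
The shared-equipment pool pays out 7.8 × 331 = 2581.80 in aggregate.
Group total = 117 + 2581.80 = 2698.80.

2698.80 hours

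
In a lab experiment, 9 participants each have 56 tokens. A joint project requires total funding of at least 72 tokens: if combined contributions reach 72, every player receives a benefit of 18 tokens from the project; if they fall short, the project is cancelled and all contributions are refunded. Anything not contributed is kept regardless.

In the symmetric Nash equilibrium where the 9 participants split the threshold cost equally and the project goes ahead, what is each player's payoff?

66 tokens

Equal share of the threshold: 72/9 = 8.
At this profile no one gains by cutting their contribution: any cut drops the total below 72, the project is cancelled, contributions are refunded, and the deviator ends with 56, which is less than 56 − 8 + 18 = 66. Contributing more than 8 just wastes the excess. So contributing exactly 8 is a best response.
Each player's payoff: 56 − 8 + 18 = 66.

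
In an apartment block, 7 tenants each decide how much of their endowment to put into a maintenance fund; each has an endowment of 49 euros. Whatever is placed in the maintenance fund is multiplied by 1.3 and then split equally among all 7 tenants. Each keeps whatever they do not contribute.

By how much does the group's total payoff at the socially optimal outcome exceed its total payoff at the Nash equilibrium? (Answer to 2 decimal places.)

102.90 euros

Each contributed unit returns 1.3/7 = 0.1857 to its contributor — below 1 — so contributing 0 is dominant for every player. At the Nash equilibrium everyone keeps their 49, and the group total is 7 × 49 = 343.
Each contributed unit returns 1.300 to the group as a whole (0.1857 to each of 7 players), which exceeds 1, so the social optimum is full contribution: group total = 1.300 × 343 = 445.90.
Efficiency loss = 445.90 − 343 = 102.90.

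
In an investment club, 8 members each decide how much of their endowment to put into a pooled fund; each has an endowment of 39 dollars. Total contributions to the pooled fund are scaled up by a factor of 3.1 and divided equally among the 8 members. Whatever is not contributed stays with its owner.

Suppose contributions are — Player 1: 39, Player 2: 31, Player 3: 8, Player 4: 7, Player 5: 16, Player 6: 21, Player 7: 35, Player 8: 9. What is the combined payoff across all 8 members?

660.60 dollars

Total contributed: 39 + 31 + 8 + 7 + 16 + 21 + 35 + 9 = 166; total kept: 8 × 39 − 166 = 146.
The pooled fund pays out 3.1 × 166 = 514.60 in aggregate.
Group total = 146 + 514.60 = 660.60.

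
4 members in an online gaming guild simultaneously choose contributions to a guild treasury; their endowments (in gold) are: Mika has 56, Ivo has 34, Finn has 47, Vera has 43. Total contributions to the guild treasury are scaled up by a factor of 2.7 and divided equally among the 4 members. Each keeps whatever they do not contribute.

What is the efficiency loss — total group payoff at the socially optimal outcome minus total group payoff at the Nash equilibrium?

306.00 gold

The private return per contributed unit is 2.7/4 = 0.6750 < 1 for every player regardless of endowment, so the Nash equilibrium is zero contribution and the group total is Σ E_j = 56 + 34 + 47 + 43 = 180.
Each contributed unit returns 2.700 to the group, so the social optimum is full contribution by everyone: group total = 2.700 × 180 = 486.00.
Efficiency loss = (2.700 − 1) × 180 = 306.00.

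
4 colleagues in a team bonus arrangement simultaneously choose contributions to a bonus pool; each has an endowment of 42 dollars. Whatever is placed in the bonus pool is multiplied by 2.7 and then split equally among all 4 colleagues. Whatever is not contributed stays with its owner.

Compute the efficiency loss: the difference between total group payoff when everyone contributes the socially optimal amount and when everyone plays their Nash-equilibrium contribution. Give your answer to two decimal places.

285.60 dollars

Each contributed unit returns 2.7/4 = 0.6750 to its contributor — below 1 — so contributing 0 is dominant for every player. At the Nash equilibrium everyone keeps their 42, and the group total is 4 × 42 = 168.
Each contributed unit returns 2.700 to the group as a whole (0.6750 to each of 4 players), which exceeds 1, so the social optimum is full contribution: group total = 2.700 × 168 = 453.60.
Efficiency loss = 453.60 − 168 = 285.60.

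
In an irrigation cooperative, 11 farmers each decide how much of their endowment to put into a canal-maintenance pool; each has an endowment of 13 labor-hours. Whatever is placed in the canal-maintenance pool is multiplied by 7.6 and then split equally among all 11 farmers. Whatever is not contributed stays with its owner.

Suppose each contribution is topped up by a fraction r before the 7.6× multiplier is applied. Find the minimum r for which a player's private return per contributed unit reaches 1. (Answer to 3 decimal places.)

0.447

With matching at rate r, one contributed unit becomes (1 + r) in the canal-maintenance pool and returns 7.6 × (1 + r) / 11 to the contributor.
Setting this equal to 1: 1 + r = 11/7.6 = 1.4474.
So the minimum matching rate is r = 1.4474 − 1 = 0.447.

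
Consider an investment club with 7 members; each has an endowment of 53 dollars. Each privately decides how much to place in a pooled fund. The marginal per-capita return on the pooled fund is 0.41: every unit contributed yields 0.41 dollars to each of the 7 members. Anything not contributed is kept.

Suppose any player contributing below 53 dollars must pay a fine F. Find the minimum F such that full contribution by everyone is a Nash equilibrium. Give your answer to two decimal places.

31.27 dollars

Given the others contribute fully, the best deviation is to contribute 0 (any partial contribution still incurs the fine and gives up units whose private return 0.41 is below 1).
Deviating from 53 to 0 saves 53 dollars but forfeits the deviator's share of the drop in the pooled fund: 0.41 × 53 = 21.73.
So the deviation gain is 53 − 21.73 = 31.27, and the fine must be at least 31.27 dollars to wipe it out.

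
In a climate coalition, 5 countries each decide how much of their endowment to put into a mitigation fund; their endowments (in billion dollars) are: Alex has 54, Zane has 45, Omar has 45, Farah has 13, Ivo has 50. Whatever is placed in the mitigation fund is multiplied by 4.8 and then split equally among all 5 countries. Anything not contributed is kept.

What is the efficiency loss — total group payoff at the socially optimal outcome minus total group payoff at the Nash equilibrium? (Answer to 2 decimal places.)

786.60 billion dollars

The private return per contributed unit is 4.8/5 = 0.9600 < 1 for every player regardless of endowment, so the Nash equilibrium is zero contribution and the group total is Σ E_j = 54 + 45 + 45 + 13 + 50 = 207.
Each contributed unit returns 4.800 to the group, so the social optimum is full contribution by everyone: group total = 4.800 × 207 = 993.60.
Efficiency loss = (4.800 − 1) × 207 = 786.60.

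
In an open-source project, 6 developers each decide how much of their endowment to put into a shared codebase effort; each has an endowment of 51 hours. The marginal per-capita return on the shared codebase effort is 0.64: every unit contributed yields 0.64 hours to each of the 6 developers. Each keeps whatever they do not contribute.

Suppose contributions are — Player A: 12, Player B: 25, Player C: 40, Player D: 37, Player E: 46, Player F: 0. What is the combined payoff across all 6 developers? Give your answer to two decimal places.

Total contributed: 12 + 25 + 40 + 37 + 46 + 0 = 160; total kept: 6 × 51 − 160 = 146.
The shared codebase effort pays out 0.64 × 6 × 160 = 614.40 in aggregate.
Group total = 146 + 614.40 = 760.40.

760.40 hours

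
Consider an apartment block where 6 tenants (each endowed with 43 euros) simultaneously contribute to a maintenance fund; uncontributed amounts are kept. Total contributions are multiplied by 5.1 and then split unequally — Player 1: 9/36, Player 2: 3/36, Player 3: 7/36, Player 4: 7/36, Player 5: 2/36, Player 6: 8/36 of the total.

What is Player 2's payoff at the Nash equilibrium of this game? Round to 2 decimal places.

79.55 euros

Player j's private return per contributed unit is 5.1 × (j's share). Contributing is weakly dominant for j when that share is at least 1/5.1 = 0.1961, and contributing 0 is dominant otherwise.
Player 1 and Player 6 clear that bar, contributing 43 each; the remaining 4 contribute 0. Total contributed: 86.
Player 2 keeps 43 and receives 5.1 × 86 × 3/36 = 36.55 from the maintenance fund, for a payoff of 79.55.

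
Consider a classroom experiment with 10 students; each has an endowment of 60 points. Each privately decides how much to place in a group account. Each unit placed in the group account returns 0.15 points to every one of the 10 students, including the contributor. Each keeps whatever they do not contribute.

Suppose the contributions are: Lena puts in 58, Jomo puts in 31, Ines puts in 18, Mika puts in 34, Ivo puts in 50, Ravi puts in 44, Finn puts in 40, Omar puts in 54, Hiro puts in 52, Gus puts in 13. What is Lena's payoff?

61.10 points

Total contributed: 58 + 31 + 18 + 34 + 50 + 44 + 40 + 54 + 52 + 13 = 394.
Each receives 0.15 × 394 = 59.10 from the group account.
Lena keeps 60 − 58 = 2, so Lena's payoff is 2 + 59.10 = 61.10.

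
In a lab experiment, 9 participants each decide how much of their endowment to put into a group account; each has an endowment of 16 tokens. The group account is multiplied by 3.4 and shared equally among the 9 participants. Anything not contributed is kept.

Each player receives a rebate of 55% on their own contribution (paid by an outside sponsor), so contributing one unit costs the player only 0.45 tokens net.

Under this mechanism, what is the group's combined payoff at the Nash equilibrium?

Even with the mechanism, each unit contributed returns only (3.4/9) / 0.45 = 0.8395 per unit of net cost, so contributing nothing is still dominant.
Everyone keeps their endowment and the group total is 9 × 16 = 144.

144.00 tokens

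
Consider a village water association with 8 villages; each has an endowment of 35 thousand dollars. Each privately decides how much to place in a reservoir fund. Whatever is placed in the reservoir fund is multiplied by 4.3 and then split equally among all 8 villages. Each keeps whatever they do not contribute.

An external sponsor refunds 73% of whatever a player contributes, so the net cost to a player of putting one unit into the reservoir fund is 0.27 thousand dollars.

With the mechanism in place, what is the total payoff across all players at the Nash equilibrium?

1408.40 thousand dollars

The effective private return per unit is now (4.3/8) / 0.27 = 1.9907 > 1, so every player's dominant strategy flips to full contribution.
At the Nash equilibrium everyone contributes 35. Group total payoff = 8 × (35 × 0.73 + 4.3 × 35) = 1408.40.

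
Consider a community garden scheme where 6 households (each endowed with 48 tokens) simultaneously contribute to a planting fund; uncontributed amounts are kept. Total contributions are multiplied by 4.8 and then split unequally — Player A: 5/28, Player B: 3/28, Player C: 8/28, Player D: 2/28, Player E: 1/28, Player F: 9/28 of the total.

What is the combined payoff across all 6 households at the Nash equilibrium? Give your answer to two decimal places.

Each unit j contributes comes back to j as 4.8 × (j's share), so j prefers to contribute only if that share exceeds 1/4.8 = 0.2083; otherwise keeping the unit dominates.
The shares above 0.2083 belong to Player C and Player F, contributing 48 each; the remaining 4 contribute 0. Total contributed: 96.
The planting fund pays out 4.8 × 96 = 460.80 in total (split across the unequal shares, but the aggregate is all that matters for the group sum).
The 4 free-riders keep 48 each, adding 192. Group total = 192 + 460.80 = 652.80.

652.80 tokens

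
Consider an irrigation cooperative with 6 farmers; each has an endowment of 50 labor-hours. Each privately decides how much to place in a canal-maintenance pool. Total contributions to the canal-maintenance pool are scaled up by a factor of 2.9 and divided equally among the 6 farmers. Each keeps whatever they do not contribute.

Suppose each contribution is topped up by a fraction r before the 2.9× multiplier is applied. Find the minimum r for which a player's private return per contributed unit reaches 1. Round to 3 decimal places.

With matching at rate r, one contributed unit becomes (1 + r) in the canal-maintenance pool and returns 2.9 × (1 + r) / 6 to the contributor.
Setting this equal to 1: 1 + r = 6/2.9 = 2.0690.
So the minimum matching rate is r = 2.0690 − 1 = 1.069.

1.069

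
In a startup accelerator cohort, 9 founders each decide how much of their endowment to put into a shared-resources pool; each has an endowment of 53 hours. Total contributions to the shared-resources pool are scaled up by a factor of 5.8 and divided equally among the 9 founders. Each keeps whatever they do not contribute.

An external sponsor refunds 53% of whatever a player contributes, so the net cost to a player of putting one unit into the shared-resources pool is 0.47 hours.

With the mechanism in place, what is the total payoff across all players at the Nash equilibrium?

3019.41 hours

Under the mechanism each unit contributed yields (5.8/9) / 0.47 = 1.3712 back to its contributor per unit of net cost, which exceeds 1, making full contribution the dominant choice for everyone.
At the Nash equilibrium everyone contributes 53. Group total payoff = 9 × (53 × 0.53 + 5.8 × 53) = 3019.41.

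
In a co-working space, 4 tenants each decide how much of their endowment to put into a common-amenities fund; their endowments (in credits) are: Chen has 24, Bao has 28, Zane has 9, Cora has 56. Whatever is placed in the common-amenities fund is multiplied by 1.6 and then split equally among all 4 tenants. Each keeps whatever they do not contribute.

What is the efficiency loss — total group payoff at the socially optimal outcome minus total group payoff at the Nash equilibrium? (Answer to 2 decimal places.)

70.20 credits

The private return per contributed unit is 1.6/4 = 0.4000 < 1 for every player regardless of endowment, so the Nash equilibrium is zero contribution and the group total is Σ E_j = 24 + 28 + 9 + 56 = 117.
Each contributed unit returns 1.600 to the group, so the social optimum is full contribution by everyone: group total = 1.600 × 117 = 187.20.
Efficiency loss = (1.600 − 1) × 117 = 70.20.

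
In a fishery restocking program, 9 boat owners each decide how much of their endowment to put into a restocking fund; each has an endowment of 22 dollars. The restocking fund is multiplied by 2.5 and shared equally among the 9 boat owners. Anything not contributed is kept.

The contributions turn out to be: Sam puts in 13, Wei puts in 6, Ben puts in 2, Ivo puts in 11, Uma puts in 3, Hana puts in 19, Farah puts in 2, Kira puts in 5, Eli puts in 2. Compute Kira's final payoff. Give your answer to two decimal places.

Total contributed: 13 + 6 + 2 + 11 + 3 + 19 + 2 + 5 + 2 = 63.
Each receives 2.5 × 63 / 9 = 17.50 from the restocking fund.
Kira keeps 22 − 5 = 17, so Kira's payoff is 17 + 17.50 = 34.50.

34.50 dollars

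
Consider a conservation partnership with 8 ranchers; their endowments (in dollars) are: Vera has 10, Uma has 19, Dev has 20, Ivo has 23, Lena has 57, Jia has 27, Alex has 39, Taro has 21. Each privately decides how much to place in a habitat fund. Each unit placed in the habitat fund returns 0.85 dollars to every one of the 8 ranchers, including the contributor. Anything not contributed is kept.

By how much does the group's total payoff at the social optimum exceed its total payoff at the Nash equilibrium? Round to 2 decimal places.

The private return per contributed unit is 0.85 < 1 for everyone, so the Nash equilibrium is zero contribution and the group total is Σ E_j = 10 + 19 + 20 + 23 + 57 + 27 + 39 + 21 = 216.
Each contributed unit returns 6.800 to the group, so the social optimum is full contribution by everyone: group total = 6.800 × 216 = 1468.80.
Efficiency loss = (6.800 − 1) × 216 = 1252.80.

1252.80 dollars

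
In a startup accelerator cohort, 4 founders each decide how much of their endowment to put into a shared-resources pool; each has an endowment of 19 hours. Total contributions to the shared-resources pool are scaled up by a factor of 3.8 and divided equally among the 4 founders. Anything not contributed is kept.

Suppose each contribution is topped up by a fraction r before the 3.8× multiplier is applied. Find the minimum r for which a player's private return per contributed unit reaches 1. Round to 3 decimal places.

0.053

With matching at rate r, one contributed unit becomes (1 + r) in the shared-resources pool and returns 3.8 × (1 + r) / 4 to the contributor.
Setting this equal to 1: 1 + r = 4/3.8 = 1.0526.
So the minimum matching rate is r = 1.0526 − 1 = 0.053.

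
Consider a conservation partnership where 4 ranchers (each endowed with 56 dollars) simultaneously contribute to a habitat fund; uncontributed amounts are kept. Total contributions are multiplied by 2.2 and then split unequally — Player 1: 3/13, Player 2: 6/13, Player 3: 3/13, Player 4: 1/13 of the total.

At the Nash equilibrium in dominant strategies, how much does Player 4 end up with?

Each unit j contributes comes back to j as 2.2 × (j's share), so j prefers to contribute only if that share exceeds 1/2.2 = 0.4545; otherwise keeping the unit dominates.
Only Player 2 (6/13) clears that bar, contributing 56; the remaining 3 contribute 0. Total contributed: 56.
Player 4 keeps 56 and receives 2.2 × 56 × 1/13 = 9.48 from the habitat fund, for a payoff of 65.48.

65.48 dollars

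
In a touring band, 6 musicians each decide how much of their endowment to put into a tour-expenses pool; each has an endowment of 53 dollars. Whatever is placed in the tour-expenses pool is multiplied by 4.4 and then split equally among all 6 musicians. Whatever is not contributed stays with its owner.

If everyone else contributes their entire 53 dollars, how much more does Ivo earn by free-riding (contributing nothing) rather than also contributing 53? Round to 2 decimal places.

14.13 dollars

Switching from a contribution of 53 to 0 lets Ivo keep an extra 53 dollars, but lowers the tour-expenses pool by 53, which costs Ivo their own share of that drop: 4.4/6 × 53 = 38.87.
Net gain = 53 − 38.87 = 14.13. The private return per contributed unit (0.7333) is below 1, so free-riding is indeed the best response regardless of what the others do.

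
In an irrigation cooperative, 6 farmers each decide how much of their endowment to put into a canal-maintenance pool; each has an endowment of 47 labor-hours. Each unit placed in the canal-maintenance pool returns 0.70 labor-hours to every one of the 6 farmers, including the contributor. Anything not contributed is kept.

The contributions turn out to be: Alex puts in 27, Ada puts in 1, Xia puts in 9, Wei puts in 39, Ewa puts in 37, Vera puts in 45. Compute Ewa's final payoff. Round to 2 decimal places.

Total contributed: 27 + 1 + 9 + 39 + 37 + 45 = 158.
Each receives 0.70 × 158 = 110.60 from the canal-maintenance pool.
Ewa keeps 47 − 37 = 10, so Ewa's payoff is 10 + 110.60 = 120.60.

120.60 labor-hours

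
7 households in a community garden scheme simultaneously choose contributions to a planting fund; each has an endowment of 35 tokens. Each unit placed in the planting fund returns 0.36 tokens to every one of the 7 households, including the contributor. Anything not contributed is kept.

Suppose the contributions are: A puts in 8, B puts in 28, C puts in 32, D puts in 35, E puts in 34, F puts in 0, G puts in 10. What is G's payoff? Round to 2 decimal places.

Total contributed: 8 + 28 + 32 + 35 + 34 + 0 + 10 = 147.
Each receives 0.36 × 147 = 52.92 from the planting fund.
G keeps 35 − 10 = 25, so G's payoff is 25 + 52.92 = 77.92.

77.92 tokens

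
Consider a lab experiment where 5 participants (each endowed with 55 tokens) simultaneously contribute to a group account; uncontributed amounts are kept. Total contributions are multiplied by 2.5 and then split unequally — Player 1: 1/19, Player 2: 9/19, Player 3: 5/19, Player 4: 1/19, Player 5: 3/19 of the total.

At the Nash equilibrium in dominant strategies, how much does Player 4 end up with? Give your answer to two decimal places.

62.24 tokens

Each unit j contributes comes back to j as 2.5 × (j's share), so j prefers to contribute only if that share exceeds 1/2.5 = 0.4000; otherwise keeping the unit dominates.
Only Player 2 (9/19) clears that bar, contributing 55; the remaining 4 contribute 0. Total contributed: 55.
Player 4 keeps 55 and receives 2.5 × 55 × 1/19 = 7.24 from the group account, for a payoff of 62.24.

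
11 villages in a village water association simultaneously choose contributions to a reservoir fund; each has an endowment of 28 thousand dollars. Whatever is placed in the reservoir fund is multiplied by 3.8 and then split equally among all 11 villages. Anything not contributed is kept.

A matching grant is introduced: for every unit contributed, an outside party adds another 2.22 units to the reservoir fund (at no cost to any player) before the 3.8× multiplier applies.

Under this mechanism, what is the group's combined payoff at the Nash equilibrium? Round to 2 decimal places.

3768.69 thousand dollars

The effective private return per unit is now 3.8 × 3.22 / 11 = 1.1124 > 1, so every player's dominant strategy flips to full contribution.
At the Nash equilibrium everyone contributes 28. Group total payoff = 3.8 × 3.22 × 308 = 3768.69.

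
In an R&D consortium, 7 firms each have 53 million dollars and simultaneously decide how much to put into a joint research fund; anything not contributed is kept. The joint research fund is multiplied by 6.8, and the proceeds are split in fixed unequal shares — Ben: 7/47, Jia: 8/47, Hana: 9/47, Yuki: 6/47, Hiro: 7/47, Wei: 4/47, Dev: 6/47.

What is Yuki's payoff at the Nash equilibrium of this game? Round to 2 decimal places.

Each unit j contributes comes back to j as 6.8 × (j's share), so j prefers to contribute only if that share exceeds 1/6.8 = 0.1471; otherwise keeping the unit dominates.
Ben, Jia, Hana and Hiro clear that bar, contributing 53 each; the remaining 3 contribute 0. Total contributed: 212.
Yuki keeps 53 and receives 6.8 × 212 × 6/47 = 184.03 from the joint research fund, for a payoff of 237.03.

237.03 million dollars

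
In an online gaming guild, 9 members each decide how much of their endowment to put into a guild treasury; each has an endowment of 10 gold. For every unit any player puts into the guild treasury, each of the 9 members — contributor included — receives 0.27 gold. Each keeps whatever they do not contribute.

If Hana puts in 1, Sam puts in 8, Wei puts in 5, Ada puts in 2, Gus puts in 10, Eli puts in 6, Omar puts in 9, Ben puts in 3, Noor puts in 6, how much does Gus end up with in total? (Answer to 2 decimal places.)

13.50 gold

Total contributed: 1 + 8 + 5 + 2 + 10 + 6 + 9 + 3 + 6 = 50.
Each receives 0.27 × 50 = 13.50 from the guild treasury.
Gus keeps 10 − 10 = 0, so Gus's payoff is 0 + 13.50 = 13.50.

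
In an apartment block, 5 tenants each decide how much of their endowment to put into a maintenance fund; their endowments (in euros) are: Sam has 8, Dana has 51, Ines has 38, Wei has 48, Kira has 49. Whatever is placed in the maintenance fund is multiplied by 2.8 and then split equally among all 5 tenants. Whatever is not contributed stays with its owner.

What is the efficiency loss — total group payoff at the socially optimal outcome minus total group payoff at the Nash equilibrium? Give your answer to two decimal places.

349.20 euros

The private return per contributed unit is 2.8/5 = 0.5600 < 1 for every player regardless of endowment, so the Nash equilibrium is zero contribution and the group total is Σ E_j = 8 + 51 + 38 + 48 + 49 = 194.
Each contributed unit returns 2.800 to the group, so the social optimum is full contribution by everyone: group total = 2.800 × 194 = 543.20.
Efficiency loss = (2.800 − 1) × 194 = 349.20.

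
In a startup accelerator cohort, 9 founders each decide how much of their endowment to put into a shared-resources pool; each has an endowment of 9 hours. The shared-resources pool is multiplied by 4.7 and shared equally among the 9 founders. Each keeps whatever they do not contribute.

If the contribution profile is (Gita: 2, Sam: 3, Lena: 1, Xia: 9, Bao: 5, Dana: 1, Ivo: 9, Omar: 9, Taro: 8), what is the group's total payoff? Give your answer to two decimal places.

Total contributed: 2 + 3 + 1 + 9 + 5 + 1 + 9 + 9 + 8 = 47; total kept: 9 × 9 − 47 = 34.
The shared-resources pool pays out 4.7 × 47 = 220.90 in aggregate.
Group total = 34 + 220.90 = 254.90.

254.90 hours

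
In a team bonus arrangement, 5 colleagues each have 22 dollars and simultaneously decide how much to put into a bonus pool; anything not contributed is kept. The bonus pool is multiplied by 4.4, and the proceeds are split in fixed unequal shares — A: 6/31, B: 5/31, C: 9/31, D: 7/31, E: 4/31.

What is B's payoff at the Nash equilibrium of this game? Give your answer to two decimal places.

A player with share s gets back 4.4·s per unit contributed, so full contribution is dominant for anyone with s > 1/4.4 = 0.2273 and zero contribution is dominant for anyone below.
The only share above 0.2273 is C's 9/31, contributing 22; the remaining 4 contribute 0. Total contributed: 22.
B keeps 22 and receives 4.4 × 22 × 5/31 = 15.61 from the bonus pool, for a payoff of 37.61.

37.61 dollars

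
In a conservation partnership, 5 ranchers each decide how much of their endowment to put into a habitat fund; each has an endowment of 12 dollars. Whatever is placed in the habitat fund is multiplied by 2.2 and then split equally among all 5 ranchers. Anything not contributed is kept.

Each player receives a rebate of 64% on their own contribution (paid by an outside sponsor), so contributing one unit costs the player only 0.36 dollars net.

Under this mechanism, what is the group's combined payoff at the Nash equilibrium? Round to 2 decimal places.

Under the mechanism each unit contributed yields (2.2/5) / 0.36 = 1.2222 back to its contributor per unit of net cost, which exceeds 1, making full contribution the dominant choice for everyone.
So the Nash equilibrium is full contribution by all 5; the group earns 5 × (12 × 0.64 + 2.2 × 12) = 170.40.

170.40 dollars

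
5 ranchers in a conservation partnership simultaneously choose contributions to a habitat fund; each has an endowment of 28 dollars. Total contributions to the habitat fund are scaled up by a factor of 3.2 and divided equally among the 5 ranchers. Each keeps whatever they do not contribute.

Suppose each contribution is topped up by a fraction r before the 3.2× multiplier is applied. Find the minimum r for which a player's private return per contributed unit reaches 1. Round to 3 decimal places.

With matching at rate r, one contributed unit becomes (1 + r) in the habitat fund and returns 3.2 × (1 + r) / 5 to the contributor.
Setting this equal to 1: 1 + r = 5/3.2 = 1.5625.
So the minimum matching rate is r = 1.5625 − 1 = 0.563.

0.563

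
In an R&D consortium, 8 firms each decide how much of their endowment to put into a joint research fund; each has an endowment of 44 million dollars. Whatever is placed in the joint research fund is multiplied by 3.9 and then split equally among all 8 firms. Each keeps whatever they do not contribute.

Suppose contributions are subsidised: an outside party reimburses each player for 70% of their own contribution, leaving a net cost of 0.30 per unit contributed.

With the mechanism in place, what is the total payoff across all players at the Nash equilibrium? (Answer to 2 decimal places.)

1619.20 million dollars

With the mechanism, a contributed unit returns (3.9/8) / 0.30 = 1.6250 per unit of net cost to the contributor — now above 1 — so contributing fully is weakly dominant for every player.
At the Nash equilibrium everyone contributes 44. Group total payoff = 8 × (44 × 0.70 + 3.9 × 44) = 1619.20.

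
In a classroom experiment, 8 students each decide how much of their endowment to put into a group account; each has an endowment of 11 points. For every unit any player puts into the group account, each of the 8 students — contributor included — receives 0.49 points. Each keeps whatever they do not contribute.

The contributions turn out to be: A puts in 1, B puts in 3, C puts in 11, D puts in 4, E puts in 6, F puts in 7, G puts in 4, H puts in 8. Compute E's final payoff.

26.56 points

Total contributed: 1 + 3 + 11 + 4 + 6 + 7 + 4 + 8 = 44.
Each receives 0.49 × 44 = 21.56 from the group account.
E keeps 11 − 6 = 5, so E's payoff is 5 + 21.56 = 26.56.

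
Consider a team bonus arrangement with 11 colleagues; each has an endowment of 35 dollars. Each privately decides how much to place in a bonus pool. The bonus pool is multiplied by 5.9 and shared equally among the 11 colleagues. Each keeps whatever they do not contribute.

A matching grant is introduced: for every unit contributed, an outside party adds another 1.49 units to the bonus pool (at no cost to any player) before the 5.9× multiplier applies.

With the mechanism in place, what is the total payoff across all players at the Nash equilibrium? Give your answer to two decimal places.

5656.04 dollars

With the mechanism, a contributed unit returns 5.9 × 2.49 / 11 = 1.3355 per unit of net cost to the contributor — now above 1 — so contributing fully is weakly dominant for every player.
So the Nash equilibrium is full contribution by all 11; the group earns 5.9 × 2.49 × 385 = 5656.04.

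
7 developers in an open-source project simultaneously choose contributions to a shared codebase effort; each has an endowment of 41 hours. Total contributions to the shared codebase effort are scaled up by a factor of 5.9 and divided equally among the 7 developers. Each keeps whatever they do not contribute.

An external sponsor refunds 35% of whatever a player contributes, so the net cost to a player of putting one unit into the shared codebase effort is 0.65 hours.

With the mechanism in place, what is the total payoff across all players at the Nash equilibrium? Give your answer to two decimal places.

1793.75 hours

Under the mechanism each unit contributed yields (5.9/7) / 0.65 = 1.2967 back to its contributor per unit of net cost, which exceeds 1, making full contribution the dominant choice for everyone.
At the Nash equilibrium everyone contributes 41. Group total payoff = 7 × (41 × 0.35 + 5.9 × 41) = 1793.75.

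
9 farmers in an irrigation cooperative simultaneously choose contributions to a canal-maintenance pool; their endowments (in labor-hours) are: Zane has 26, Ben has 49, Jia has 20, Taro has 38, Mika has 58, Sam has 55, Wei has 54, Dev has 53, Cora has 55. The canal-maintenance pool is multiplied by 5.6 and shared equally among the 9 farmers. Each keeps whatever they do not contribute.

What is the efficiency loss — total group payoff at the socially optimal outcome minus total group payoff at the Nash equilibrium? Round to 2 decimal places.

1876.80 labor-hours

The private return per contributed unit is 5.6/9 = 0.6222 < 1 for every player regardless of endowment, so the Nash equilibrium is zero contribution and the group total is Σ E_j = 26 + 49 + 20 + 38 + 58 + 55 + 54 + 53 + 55 = 408.
Each contributed unit returns 5.600 to the group, so the social optimum is full contribution by everyone: group total = 5.600 × 408 = 2284.80.
Efficiency loss = (5.600 − 1) × 408 = 1876.80.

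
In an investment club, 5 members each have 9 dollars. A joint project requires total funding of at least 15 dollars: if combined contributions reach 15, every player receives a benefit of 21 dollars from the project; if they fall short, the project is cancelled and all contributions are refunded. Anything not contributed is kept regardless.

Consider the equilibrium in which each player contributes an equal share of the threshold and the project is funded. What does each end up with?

27 dollars

Equal share of the threshold: 15/5 = 3.
At this profile no one gains by cutting their contribution: any cut drops the total below 15, the project is cancelled, contributions are refunded, and the deviator ends with 9, which is less than 9 − 3 + 21 = 27. Contributing more than 3 just wastes the excess. So contributing exactly 3 is a best response.
Each player's payoff: 9 − 3 + 21 = 27.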